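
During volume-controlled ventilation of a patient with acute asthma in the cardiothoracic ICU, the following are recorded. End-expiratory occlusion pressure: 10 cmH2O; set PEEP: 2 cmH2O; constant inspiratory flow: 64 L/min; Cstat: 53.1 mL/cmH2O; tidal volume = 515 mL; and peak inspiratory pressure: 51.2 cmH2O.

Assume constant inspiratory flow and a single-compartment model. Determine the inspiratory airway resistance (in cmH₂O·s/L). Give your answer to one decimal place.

Flow: 64 L/min ÷ 60 = 1.0667 L/s.
Total PEEP = 10 cmH2O (set 2 + intrinsic 8); this is the baseline alveolar pressure.
Equation of motion (constant flow): PIP = Vt/C + R·V̇ + PEEP.
R·V̇ = PIP − Vt/C − PEEP = 51.2 − 515/53.1 − 10 = 51.2 − 9.699 − 10 = 31.501 cmH2O.
R = 31.501 / 1.0667 = 29.531 cmH2O·s/L.

29.5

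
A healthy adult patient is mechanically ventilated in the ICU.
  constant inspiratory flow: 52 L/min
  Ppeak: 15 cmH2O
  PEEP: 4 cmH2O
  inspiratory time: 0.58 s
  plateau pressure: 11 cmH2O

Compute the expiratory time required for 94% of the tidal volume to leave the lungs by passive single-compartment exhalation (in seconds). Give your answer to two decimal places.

0.93

Flow: 52 L/min ÷ 60 = 0.8667 L/s.
Vt = flow × Ti = 0.8667 L/s × 0.58 s × 1000 mL/L = 502.69 mL.
R = (PIP − Pplat)/V̇ = (15 − 11) / 0.8667 = 4.0/0.8667 = 4.615 cmH2O·s/L.
C = Vt/(Pplat − PEEP) = 502.69 / (11 − 4) = 502.69/7.0 = 71.813 mL/cmH2O.
τ = R × C = 4.615 × 0.07181 L/cmH2O = 0.3314 s.
t = −τ·ln(1 − 0.94) = −0.3314·ln(0.06) = 0.9324 s.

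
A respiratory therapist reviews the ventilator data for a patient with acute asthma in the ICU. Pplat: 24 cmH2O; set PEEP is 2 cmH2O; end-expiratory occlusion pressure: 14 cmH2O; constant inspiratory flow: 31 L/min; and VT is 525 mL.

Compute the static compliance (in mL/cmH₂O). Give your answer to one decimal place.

End-expiratory occlusion gives total PEEP = 14 cmH2O (intrinsic PEEP = 14 − 2 = 12). Use total PEEP for the elastic gradient.
Cstat = Vt / (Pplat − PEEPtotal) = 525 / (24 − 14) = 525 / 10.0 = 52.5 mL/cmH2O.

52.5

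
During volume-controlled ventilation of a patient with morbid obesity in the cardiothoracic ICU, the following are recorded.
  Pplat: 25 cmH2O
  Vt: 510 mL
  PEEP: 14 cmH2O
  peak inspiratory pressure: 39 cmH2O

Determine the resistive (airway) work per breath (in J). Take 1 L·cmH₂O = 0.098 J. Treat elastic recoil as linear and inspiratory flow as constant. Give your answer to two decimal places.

With constant inspiratory flow the resistive pressure is constant at PIP − Pplat = 39 − 25 = 14.0 cmH2O, so resistive work = 14.0 × 0.510 = 7.14 L·cmH2O.
× 0.098 J/(L·cmH2O) → 0.6997 J.

0.70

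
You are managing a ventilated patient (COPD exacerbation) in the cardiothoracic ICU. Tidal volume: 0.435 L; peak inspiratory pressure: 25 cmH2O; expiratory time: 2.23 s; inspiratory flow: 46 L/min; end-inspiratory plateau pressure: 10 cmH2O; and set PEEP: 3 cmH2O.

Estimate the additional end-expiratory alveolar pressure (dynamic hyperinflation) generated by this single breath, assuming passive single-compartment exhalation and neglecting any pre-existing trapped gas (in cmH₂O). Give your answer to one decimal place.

1.1

Flow: 46 L/min ÷ 60 = 0.7667 L/s.
R = (PIP − Pplat)/V̇ = (25 − 10) / 0.7667 = 15.0/0.7667 = 19.564 cmH2O·s/L.
C = Vt/(Pplat − PEEP) = 435.0 / (10 − 3) = 435.0/7.0 = 62.143 mL/cmH2O.
τ = R × C = 19.564 × 0.06214 L/cmH2O = 1.216 s.
Fraction remaining = e^(−Te/τ) = e^(−2.23/1.216) = 0.1598; trapped volume = 435.0 × 0.1598 = 69.513 mL.
Additional alveolar pressure from trapping ≈ V_trapped / C = 69.513 / 62.143 = 1.119 cmH2O.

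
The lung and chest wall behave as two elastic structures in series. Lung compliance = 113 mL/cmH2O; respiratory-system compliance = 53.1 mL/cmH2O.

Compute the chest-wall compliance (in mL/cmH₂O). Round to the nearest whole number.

1/Ccw = 1/Crs − 1/CL.
1/Ccw = 1/53.1 − 1/113 = 0.009983.
Ccw = 100.17 mL/cmH2O.

100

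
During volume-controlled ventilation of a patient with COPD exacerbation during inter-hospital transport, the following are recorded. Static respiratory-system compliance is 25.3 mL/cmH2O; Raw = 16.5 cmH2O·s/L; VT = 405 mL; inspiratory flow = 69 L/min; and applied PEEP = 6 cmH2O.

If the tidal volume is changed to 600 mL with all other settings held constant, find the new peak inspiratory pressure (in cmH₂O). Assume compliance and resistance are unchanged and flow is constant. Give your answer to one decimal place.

Flow: 69 L/min ÷ 60 = 1.15 L/s.
PIP = Vt/C + R·V̇ + PEEP (constant-flow equation of motion).
Only the elastic term changes: ΔPIP = ΔVt / C = (600 − 405) / 25.3 = 7.708 cmH2O.
Original PIP = 405/25.3 + 16.5×1.15 + 6 = 40.983 cmH2O; new PIP = 40.983 + (7.708) = 48.691 cmH2O.

48.7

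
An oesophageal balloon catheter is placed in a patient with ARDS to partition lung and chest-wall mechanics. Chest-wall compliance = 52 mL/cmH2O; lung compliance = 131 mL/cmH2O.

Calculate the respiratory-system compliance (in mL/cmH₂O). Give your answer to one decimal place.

Lung and chest wall are elastances in series: 1/Crs = 1/CL + 1/Ccw.
1/Crs = 1/131 + 1/52 = 0.02686.
Crs = 37.23 mL/cmH2O.

37.2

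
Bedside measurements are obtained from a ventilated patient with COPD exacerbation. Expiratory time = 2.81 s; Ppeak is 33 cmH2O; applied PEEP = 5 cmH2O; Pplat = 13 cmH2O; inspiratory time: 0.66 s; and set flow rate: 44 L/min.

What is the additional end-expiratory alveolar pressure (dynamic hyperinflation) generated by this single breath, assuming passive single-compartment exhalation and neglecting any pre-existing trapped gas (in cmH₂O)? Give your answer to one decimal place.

1.5

Flow: 44 L/min ÷ 60 = 0.7333 L/s.
Vt = flow × Ti = 0.7333 L/s × 0.66 s × 1000 mL/L = 483.98 mL.
R = (PIP − Pplat)/V̇ = (33 − 13) / 0.7333 = 20.0/0.7333 = 27.274 cmH2O·s/L.
C = Vt/(Pplat − PEEP) = 483.98 / (13 − 5) = 483.98/8.0 = 60.498 mL/cmH2O.
τ = R × C = 27.274 × 0.0605 L/cmH2O = 1.65 s.
Fraction remaining = e^(−Te/τ) = e^(−2.81/1.65) = 0.1821; trapped volume = 483.98 × 0.1821 = 88.133 mL.
Additional alveolar pressure from trapping ≈ V_trapped / C = 88.133 / 60.498 = 1.457 cmH2O.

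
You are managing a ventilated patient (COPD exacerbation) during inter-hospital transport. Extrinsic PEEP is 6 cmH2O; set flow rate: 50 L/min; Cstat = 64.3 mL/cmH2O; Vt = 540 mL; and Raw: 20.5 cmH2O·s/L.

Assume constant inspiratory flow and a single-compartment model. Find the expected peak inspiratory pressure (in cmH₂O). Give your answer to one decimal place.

31.5

Flow: 50 L/min ÷ 60 = 0.8333 L/s.
Equation of motion (constant flow): PIP = Vt/C + R·V̇ + PEEP.
PIP = 540/64.3 + 20.5×0.8333 + 6 = 8.398 + 17.083 + 6 = 31.481 cmH2O.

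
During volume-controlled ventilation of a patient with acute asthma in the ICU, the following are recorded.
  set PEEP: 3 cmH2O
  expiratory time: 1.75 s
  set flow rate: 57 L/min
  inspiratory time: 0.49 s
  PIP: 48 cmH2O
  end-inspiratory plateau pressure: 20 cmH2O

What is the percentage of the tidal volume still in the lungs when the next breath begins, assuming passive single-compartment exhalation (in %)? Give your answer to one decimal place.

Flow: 57 L/min ÷ 60 = 0.95 L/s.
Vt = flow × Ti = 0.95 L/s × 0.49 s × 1000 mL/L = 465.5 mL.
R = (PIP − Pplat)/V̇ = (48 − 20) / 0.95 = 28.0/0.95 = 29.474 cmH2O·s/L.
C = Vt/(Pplat − PEEP) = 465.5 / (20 − 3) = 465.5/17.0 = 27.382 mL/cmH2O.
τ = R × C = 29.474 × 0.02738 L/cmH2O = 0.807 s.
Fraction remaining at end-expiration = e^(−Te/τ) = e^(−1.75/0.807) = 0.1143 → 11.43%.

11.4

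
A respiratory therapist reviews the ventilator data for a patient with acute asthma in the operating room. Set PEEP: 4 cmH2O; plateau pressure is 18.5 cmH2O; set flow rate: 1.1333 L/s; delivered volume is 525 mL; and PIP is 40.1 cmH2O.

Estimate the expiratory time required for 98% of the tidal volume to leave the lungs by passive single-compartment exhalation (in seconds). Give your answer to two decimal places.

R = (PIP − Pplat)/V̇ = (40.1 − 18.5) / 1.1333 = 21.6/1.1333 = 19.059 cmH2O·s/L.
C = Vt/(Pplat − PEEP) = 525.0 / (18.5 − 4) = 525.0/14.5 = 36.207 mL/cmH2O.
τ = R × C = 19.059 × 0.03621 L/cmH2O = 0.6901 s.
t = −τ·ln(1 − 0.98) = −0.6901·ln(0.02) = 2.7 s.

2.70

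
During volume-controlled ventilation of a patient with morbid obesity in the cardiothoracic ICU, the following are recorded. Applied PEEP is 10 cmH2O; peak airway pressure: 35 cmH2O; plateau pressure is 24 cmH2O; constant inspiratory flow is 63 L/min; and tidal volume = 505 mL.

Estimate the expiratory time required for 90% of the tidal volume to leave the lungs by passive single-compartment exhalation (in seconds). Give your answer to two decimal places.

Flow: 63 L/min ÷ 60 = 1.05 L/s.
R = (PIP − Pplat)/V̇ = (35 − 24) / 1.05 = 11.0/1.05 = 10.476 cmH2O·s/L.
C = Vt/(Pplat − PEEP) = 505.0 / (24 − 10) = 505.0/14.0 = 36.071 mL/cmH2O.
τ = R × C = 10.476 × 0.03607 L/cmH2O = 0.3779 s.
t = −τ·ln(1 − 0.90) = −0.3779·ln(0.1) = 0.8701 s.

0.87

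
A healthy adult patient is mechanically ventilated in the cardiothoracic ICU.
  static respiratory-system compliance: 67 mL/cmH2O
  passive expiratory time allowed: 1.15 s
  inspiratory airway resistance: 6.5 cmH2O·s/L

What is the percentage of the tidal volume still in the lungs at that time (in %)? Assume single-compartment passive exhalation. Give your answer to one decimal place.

7.1

τ = R × C = 6.5 × 67 mL/cmH2O = 6.5 × 0.067 L/cmH2O = 0.4355 s.
Passive exhalation: V(t)/V₀ = e^(−t/τ) = e^(−1.15/0.4355) = 0.07132.
Fraction remaining = 0.07132 → 7.132%.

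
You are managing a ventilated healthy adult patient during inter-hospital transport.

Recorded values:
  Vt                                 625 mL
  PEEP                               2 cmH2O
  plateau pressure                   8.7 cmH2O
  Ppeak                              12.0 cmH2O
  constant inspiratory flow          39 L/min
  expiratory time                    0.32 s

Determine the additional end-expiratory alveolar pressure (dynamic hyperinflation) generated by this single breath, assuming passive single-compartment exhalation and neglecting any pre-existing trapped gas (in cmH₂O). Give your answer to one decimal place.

Flow: 39 L/min ÷ 60 = 0.65 L/s.
R = (PIP − Pplat)/V̇ = (12.0 − 8.7) / 0.65 = 3.3/0.65 = 5.077 cmH2O·s/L.
C = Vt/(Pplat − PEEP) = 625.0 / (8.7 − 2) = 625.0/6.7 = 93.284 mL/cmH2O.
τ = R × C = 5.077 × 0.09328 L/cmH2O = 0.4736 s.
Fraction remaining = e^(−Te/τ) = e^(−0.32/0.4736) = 0.5088; trapped volume = 625.0 × 0.5088 = 318.0 mL.
Additional alveolar pressure from trapping ≈ V_trapped / C = 318.0 / 93.284 = 3.409 cmH2O.

3.4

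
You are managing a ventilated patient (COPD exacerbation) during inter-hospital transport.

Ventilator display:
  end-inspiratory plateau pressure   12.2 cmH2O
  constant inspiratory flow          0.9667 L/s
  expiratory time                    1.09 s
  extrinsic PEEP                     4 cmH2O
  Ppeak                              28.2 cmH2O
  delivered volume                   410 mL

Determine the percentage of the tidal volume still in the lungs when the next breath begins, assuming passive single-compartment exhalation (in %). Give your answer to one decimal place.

26.8

R = (PIP − Pplat)/V̇ = (28.2 − 12.2) / 0.9667 = 16.0/0.9667 = 16.551 cmH2O·s/L.
C = Vt/(Pplat − PEEP) = 410.0 / (12.2 − 4) = 410.0/8.2 = 50.0 mL/cmH2O.
τ = R × C = 16.551 × 0.05 L/cmH2O = 0.8276 s.
Fraction remaining at end-expiration = e^(−Te/τ) = e^(−1.09/0.8276) = 0.2679 → 26.79%.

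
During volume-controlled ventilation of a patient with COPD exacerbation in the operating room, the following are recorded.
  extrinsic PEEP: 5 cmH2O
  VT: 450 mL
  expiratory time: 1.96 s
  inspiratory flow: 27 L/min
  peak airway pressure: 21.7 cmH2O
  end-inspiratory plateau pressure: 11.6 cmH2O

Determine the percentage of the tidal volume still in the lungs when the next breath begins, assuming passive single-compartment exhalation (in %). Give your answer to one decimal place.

27.8

Flow: 27 L/min ÷ 60 = 0.45 L/s.
R = (PIP − Pplat)/V̇ = (21.7 − 11.6) / 0.45 = 10.1/0.45 = 22.444 cmH2O·s/L.
C = Vt/(Pplat − PEEP) = 450.0 / (11.6 − 5) = 450.0/6.6 = 68.182 mL/cmH2O.
τ = R × C = 22.444 × 0.06818 L/cmH2O = 1.53 s.
Fraction remaining at end-expiration = e^(−Te/τ) = e^(−1.96/1.53) = 0.2777 → 27.77%.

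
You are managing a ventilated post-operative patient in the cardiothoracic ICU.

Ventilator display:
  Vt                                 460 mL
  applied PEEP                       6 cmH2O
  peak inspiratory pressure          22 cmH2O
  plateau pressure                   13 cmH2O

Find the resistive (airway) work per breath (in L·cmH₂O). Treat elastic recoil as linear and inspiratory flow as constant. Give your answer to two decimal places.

4.14

With constant inspiratory flow the resistive pressure is constant at PIP − Pplat = 22 − 13 = 9.0 cmH2O, so resistive work = 9.0 × 0.460 = 4.14 L·cmH2O.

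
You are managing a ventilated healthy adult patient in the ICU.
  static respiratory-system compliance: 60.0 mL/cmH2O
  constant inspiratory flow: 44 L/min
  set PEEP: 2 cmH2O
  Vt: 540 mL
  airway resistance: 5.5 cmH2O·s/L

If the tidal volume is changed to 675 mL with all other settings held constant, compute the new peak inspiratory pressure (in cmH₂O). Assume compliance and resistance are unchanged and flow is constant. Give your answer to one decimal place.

17.3

Flow: 44 L/min ÷ 60 = 0.7333 L/s.
PIP = Vt/C + R·V̇ + PEEP (constant-flow equation of motion).
Only the elastic term changes: ΔPIP = ΔVt / C = (675 − 540) / 60.0 = 2.25 cmH2O.
Original PIP = 540/60.0 + 5.5×0.7333 + 2 = 15.033 cmH2O; new PIP = 15.033 + (2.25) = 17.283 cmH2O.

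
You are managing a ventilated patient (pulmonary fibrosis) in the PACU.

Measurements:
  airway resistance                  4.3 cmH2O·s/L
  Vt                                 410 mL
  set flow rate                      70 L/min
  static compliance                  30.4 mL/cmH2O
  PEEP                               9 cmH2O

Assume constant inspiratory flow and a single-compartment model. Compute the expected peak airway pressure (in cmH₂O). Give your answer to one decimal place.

27.5

Flow: 70 L/min ÷ 60 = 1.1667 L/s.
Equation of motion (constant flow): PIP = Vt/C + R·V̇ + PEEP.
PIP = 410/30.4 + 4.3×1.1667 + 9 = 13.487 + 5.017 + 9 = 27.504 cmH2O.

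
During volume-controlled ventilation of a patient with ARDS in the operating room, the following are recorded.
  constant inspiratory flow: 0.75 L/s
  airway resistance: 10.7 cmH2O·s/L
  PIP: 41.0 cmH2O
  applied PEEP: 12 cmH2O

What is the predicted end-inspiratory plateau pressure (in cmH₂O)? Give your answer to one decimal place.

33.0

Pplat = PIP − Raw × flow = 41.0 − 10.7 × 0.75 = 41.0 − 8.025 = 32.975 cmH2O.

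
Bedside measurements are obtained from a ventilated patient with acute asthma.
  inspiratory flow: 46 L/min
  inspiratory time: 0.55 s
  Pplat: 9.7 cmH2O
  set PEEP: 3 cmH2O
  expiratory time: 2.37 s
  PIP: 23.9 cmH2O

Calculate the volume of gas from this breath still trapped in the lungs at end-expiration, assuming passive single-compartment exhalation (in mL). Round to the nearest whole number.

Flow: 46 L/min ÷ 60 = 0.7667 L/s.
Vt = flow × Ti = 0.7667 L/s × 0.55 s × 1000 mL/L = 421.69 mL.
R = (PIP − Pplat)/V̇ = (23.9 − 9.7) / 0.7667 = 14.2/0.7667 = 18.521 cmH2O·s/L.
C = Vt/(Pplat − PEEP) = 421.69 / (9.7 − 3) = 421.69/6.7 = 62.939 mL/cmH2O.
τ = R × C = 18.521 × 0.06294 L/cmH2O = 1.166 s.
Fraction remaining = e^(−Te/τ) = e^(−2.37/1.166) = 0.131.
Trapped volume = 421.69 × 0.131 = 55.241 mL.

55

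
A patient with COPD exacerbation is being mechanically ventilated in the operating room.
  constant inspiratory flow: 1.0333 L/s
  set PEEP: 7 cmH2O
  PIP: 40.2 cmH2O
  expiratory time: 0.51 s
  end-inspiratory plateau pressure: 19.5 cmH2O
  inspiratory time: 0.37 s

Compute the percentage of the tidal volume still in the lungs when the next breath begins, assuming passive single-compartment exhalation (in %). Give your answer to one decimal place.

Vt = flow × Ti = 1.0333 L/s × 0.37 s × 1000 mL/L = 382.32 mL.
R = (PIP − Pplat)/V̇ = (40.2 − 19.5) / 1.0333 = 20.7/1.0333 = 20.033 cmH2O·s/L.
C = Vt/(Pplat − PEEP) = 382.32 / (19.5 − 7) = 382.32/12.5 = 30.586 mL/cmH2O.
τ = R × C = 20.033 × 0.03059 L/cmH2O = 0.6128 s.
Fraction remaining at end-expiration = e^(−Te/τ) = e^(−0.51/0.6128) = 0.4351 → 43.51%.

43.5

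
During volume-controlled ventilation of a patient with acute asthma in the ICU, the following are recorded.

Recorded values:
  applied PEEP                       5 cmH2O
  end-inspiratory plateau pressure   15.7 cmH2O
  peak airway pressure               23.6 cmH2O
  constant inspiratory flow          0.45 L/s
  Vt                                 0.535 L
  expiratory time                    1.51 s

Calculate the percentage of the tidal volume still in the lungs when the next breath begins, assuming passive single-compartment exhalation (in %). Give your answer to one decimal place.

17.9

R = (PIP − Pplat)/V̇ = (23.6 − 15.7) / 0.45 = 7.9/0.45 = 17.556 cmH2O·s/L.
C = Vt/(Pplat − PEEP) = 535.0 / (15.7 − 5) = 535.0/10.7 = 50.0 mL/cmH2O.
τ = R × C = 17.556 × 0.05 L/cmH2O = 0.8778 s.
Fraction remaining at end-expiration = e^(−Te/τ) = e^(−1.51/0.8778) = 0.179 → 17.9%.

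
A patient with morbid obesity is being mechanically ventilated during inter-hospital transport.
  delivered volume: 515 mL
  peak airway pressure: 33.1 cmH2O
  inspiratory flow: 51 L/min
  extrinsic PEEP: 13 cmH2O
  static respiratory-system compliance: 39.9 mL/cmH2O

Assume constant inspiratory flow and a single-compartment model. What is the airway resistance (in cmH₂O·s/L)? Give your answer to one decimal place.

8.5

Flow: 51 L/min ÷ 60 = 0.85 L/s.
Equation of motion (constant flow): PIP = Vt/C + R·V̇ + PEEP.
R·V̇ = PIP − Vt/C − PEEP = 33.1 − 515/39.9 − 13 = 33.1 − 12.907 − 13 = 7.193 cmH2O.
R = 7.193 / 0.85 = 8.462 cmH2O·s/L.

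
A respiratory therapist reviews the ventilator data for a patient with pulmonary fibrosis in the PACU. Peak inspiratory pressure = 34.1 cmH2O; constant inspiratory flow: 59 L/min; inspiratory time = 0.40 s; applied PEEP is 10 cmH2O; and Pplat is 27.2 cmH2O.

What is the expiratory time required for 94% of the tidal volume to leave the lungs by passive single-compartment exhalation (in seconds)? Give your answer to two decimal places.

Flow: 59 L/min ÷ 60 = 0.9833 L/s.
Vt = flow × Ti = 0.9833 L/s × 0.40 s × 1000 mL/L = 393.32 mL.
R = (PIP − Pplat)/V̇ = (34.1 − 27.2) / 0.9833 = 6.9/0.9833 = 7.017 cmH2O·s/L.
C = Vt/(Pplat − PEEP) = 393.32 / (27.2 − 10) = 393.32/17.2 = 22.867 mL/cmH2O.
τ = R × C = 7.017 × 0.02287 L/cmH2O = 0.1605 s.
t = −τ·ln(1 − 0.94) = −0.1605·ln(0.06) = 0.4516 s.

0.45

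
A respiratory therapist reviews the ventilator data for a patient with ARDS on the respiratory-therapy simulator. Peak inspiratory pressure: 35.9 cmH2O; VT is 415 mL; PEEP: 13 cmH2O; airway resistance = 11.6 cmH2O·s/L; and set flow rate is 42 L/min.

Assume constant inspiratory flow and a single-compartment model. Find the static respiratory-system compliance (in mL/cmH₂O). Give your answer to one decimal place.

28.1

Flow: 42 L/min ÷ 60 = 0.7 L/s.
Equation of motion (constant flow): PIP = Vt/C + R·V̇ + PEEP.
Vt/C = PIP − R·V̇ − PEEP = 35.9 − 11.6×0.7 − 13 = 35.9 − 8.12 − 13 = 14.78 cmH2O.
C = Vt / 14.78 = 415 / 14.78 = 28.078 mL/cmH2O.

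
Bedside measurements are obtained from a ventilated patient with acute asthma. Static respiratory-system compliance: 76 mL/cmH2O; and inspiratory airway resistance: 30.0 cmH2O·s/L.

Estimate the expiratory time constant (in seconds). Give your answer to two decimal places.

τ = R × C = 30.0 × 76 mL/cmH2O = 30.0 × 0.076 L/cmH2O = 2.28 s.

2.28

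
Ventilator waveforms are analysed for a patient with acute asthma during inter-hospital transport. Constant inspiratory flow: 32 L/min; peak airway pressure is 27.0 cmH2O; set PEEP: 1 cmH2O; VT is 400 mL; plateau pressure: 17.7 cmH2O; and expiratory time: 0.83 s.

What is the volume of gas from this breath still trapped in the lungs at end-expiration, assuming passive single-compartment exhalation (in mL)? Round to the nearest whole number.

55

Flow: 32 L/min ÷ 60 = 0.5333 L/s.
R = (PIP − Pplat)/V̇ = (27.0 − 17.7) / 0.5333 = 9.3/0.5333 = 17.439 cmH2O·s/L.
C = Vt/(Pplat − PEEP) = 400.0 / (17.7 − 1) = 400.0/16.7 = 23.952 mL/cmH2O.
τ = R × C = 17.439 × 0.02395 L/cmH2O = 0.4177 s.
Fraction remaining = e^(−Te/τ) = e^(−0.83/0.4177) = 0.1371.
Trapped volume = 400.0 × 0.1371 = 54.84 mL.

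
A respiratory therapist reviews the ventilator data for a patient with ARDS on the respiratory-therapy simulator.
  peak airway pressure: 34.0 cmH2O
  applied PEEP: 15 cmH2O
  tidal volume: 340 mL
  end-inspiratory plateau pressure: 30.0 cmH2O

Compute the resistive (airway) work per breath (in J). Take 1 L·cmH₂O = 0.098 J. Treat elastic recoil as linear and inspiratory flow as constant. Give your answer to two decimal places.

0.13

With constant inspiratory flow the resistive pressure is constant at PIP − Pplat = 34.0 − 30.0 = 4.0 cmH2O, so resistive work = 4.0 × 0.340 = 1.36 L·cmH2O.
× 0.098 J/(L·cmH2O) → 0.1333 J.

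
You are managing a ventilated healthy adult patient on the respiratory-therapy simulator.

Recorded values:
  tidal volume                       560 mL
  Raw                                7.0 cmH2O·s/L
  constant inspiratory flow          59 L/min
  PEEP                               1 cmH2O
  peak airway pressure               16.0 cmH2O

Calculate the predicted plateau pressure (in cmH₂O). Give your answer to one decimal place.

Flow: 59 L/min ÷ 60 = 0.9833 L/s.
Pplat = PIP − Raw × flow = 16.0 − 7.0 × 0.9833 = 16.0 − 6.883 = 9.117 cmH2O.

9.1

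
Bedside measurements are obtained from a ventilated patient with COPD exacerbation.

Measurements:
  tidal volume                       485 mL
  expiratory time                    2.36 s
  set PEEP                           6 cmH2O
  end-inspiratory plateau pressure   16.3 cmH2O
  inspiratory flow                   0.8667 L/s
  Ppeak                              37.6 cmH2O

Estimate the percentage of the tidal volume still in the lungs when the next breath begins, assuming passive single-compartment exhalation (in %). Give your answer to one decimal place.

13.0

R = (PIP − Pplat)/V̇ = (37.6 − 16.3) / 0.8667 = 21.3/0.8667 = 24.576 cmH2O·s/L.
C = Vt/(Pplat − PEEP) = 485.0 / (16.3 − 6) = 485.0/10.3 = 47.087 mL/cmH2O.
τ = R × C = 24.576 × 0.04709 L/cmH2O = 1.157 s.
Fraction remaining at end-expiration = e^(−Te/τ) = e^(−2.36/1.157) = 0.1301 → 13.01%.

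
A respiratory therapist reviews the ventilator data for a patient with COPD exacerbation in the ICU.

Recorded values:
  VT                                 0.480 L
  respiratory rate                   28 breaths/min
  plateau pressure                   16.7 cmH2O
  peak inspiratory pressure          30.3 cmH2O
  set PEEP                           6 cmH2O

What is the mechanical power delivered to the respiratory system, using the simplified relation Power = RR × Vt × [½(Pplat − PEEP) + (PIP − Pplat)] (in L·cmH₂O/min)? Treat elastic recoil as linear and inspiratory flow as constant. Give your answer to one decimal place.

254.7

Per-breath work = Vt × [½(Pplat−PEEP) + (PIP−Pplat)] = 0.480 × [0.5×10.7 + 13.6] = 0.480 × 18.95 = 9.096 L·cmH2O.
Power = 28 × 9.096 = 254.69 L·cmH2O/min.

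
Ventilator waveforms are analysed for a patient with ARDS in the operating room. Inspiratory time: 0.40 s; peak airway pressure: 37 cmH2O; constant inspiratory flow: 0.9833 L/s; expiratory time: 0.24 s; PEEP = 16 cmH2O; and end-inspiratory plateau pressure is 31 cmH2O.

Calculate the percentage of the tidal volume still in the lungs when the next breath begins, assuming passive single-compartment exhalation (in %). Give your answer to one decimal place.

22.3

Vt = flow × Ti = 0.9833 L/s × 0.40 s × 1000 mL/L = 393.32 mL.
R = (PIP − Pplat)/V̇ = (37 − 31) / 0.9833 = 6.0/0.9833 = 6.102 cmH2O·s/L.
C = Vt/(Pplat − PEEP) = 393.32 / (31 − 16) = 393.32/15.0 = 26.221 mL/cmH2O.
τ = R × C = 6.102 × 0.02622 L/cmH2O = 0.16 s.
Fraction remaining at end-expiration = e^(−Te/τ) = e^(−0.24/0.16) = 0.2231 → 22.31%.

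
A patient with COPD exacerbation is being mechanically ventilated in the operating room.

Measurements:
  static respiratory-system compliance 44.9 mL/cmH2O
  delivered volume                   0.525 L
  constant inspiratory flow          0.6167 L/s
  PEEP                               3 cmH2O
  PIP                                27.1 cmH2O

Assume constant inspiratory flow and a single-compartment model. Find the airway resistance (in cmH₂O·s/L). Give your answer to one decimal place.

Equation of motion (constant flow): PIP = Vt/C + R·V̇ + PEEP.
R·V̇ = PIP − Vt/C − PEEP = 27.1 − 525/44.9 − 3 = 27.1 − 11.693 − 3 = 12.407 cmH2O.
R = 12.407 / 0.6167 = 20.118 cmH2O·s/L.

20.1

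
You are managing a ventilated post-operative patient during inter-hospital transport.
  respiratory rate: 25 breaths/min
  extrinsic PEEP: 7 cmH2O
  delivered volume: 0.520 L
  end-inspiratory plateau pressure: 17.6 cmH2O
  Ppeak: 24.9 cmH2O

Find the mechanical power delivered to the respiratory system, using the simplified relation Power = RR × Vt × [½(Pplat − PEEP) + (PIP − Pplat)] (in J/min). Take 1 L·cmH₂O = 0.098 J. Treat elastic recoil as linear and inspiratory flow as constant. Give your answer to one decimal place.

16.1

Per-breath work = Vt × [½(Pplat−PEEP) + (PIP−Pplat)] = 0.520 × [0.5×10.6 + 7.3] = 0.520 × 12.6 = 6.552 L·cmH2O.
Power = 25 × 6.552 = 163.8 L·cmH2O/min.
× 0.098 J/(L·cmH2O) → 16.052 J/min.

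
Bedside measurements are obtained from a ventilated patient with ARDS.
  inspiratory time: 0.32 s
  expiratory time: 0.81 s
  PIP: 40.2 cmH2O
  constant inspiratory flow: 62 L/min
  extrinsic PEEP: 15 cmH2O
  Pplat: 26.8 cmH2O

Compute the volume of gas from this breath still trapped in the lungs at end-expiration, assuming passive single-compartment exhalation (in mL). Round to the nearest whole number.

Flow: 62 L/min ÷ 60 = 1.0333 L/s.
Vt = flow × Ti = 1.0333 L/s × 0.32 s × 1000 mL/L = 330.66 mL.
R = (PIP − Pplat)/V̇ = (40.2 − 26.8) / 1.0333 = 13.4/1.0333 = 12.968 cmH2O·s/L.
C = Vt/(Pplat − PEEP) = 330.66 / (26.8 − 15) = 330.66/11.8 = 28.022 mL/cmH2O.
τ = R × C = 12.968 × 0.02802 L/cmH2O = 0.3634 s.
Fraction remaining = e^(−Te/τ) = e^(−0.81/0.3634) = 0.1076.
Trapped volume = 330.66 × 0.1076 = 35.579 mL.

36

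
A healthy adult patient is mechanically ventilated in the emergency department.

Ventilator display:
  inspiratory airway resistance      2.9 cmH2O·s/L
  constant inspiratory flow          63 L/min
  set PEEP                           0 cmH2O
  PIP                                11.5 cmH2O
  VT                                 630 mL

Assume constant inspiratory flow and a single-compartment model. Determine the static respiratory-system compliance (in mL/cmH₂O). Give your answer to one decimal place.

Flow: 63 L/min ÷ 60 = 1.05 L/s.
Equation of motion (constant flow): PIP = Vt/C + R·V̇ + PEEP.
Vt/C = PIP − R·V̇ − PEEP = 11.5 − 2.9×1.05 − 0 = 11.5 − 3.045 − 0 = 8.455 cmH2O.
C = Vt / 8.455 = 630 / 8.455 = 74.512 mL/cmH2O.

74.5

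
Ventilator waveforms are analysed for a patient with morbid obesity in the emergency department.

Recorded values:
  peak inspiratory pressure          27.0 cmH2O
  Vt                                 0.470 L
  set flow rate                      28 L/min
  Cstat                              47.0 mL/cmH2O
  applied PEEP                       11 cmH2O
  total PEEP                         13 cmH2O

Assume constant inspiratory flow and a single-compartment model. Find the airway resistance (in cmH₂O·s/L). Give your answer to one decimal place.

8.6

Flow: 28 L/min ÷ 60 = 0.4667 L/s.
Total PEEP = 13 cmH2O (set 11 + intrinsic 2); this is the baseline alveolar pressure.
Equation of motion (constant flow): PIP = Vt/C + R·V̇ + PEEP.
R·V̇ = PIP − Vt/C − PEEP = 27.0 − 470/47.0 − 13 = 27.0 − 10.0 − 13 = 4.0 cmH2O.
R = 4.0 / 0.4667 = 8.571 cmH2O·s/L.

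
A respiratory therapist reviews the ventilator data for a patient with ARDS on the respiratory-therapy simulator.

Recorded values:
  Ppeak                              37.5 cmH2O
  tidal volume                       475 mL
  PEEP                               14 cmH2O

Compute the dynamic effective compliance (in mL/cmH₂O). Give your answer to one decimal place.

20.2

Dynamic compliance = Vt / (PIP − PEEP) = 475 / (37.5 − 14) = 475 / 23.5 = 20.213 mL/cmH2O.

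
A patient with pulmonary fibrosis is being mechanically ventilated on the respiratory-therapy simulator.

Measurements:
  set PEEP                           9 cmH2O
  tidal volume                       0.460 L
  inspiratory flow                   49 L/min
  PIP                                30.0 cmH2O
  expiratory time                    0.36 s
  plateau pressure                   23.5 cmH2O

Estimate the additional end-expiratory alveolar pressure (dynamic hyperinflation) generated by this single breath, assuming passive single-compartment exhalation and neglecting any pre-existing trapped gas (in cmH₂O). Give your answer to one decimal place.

Flow: 49 L/min ÷ 60 = 0.8167 L/s.
R = (PIP − Pplat)/V̇ = (30.0 − 23.5) / 0.8167 = 6.5/0.8167 = 7.959 cmH2O·s/L.
C = Vt/(Pplat − PEEP) = 460.0 / (23.5 − 9) = 460.0/14.5 = 31.724 mL/cmH2O.
τ = R × C = 7.959 × 0.03172 L/cmH2O = 0.2525 s.
Fraction remaining = e^(−Te/τ) = e^(−0.36/0.2525) = 0.2403; trapped volume = 460.0 × 0.2403 = 110.54 mL.
Additional alveolar pressure from trapping ≈ V_trapped / C = 110.54 / 31.724 = 3.484 cmH2O.

3.5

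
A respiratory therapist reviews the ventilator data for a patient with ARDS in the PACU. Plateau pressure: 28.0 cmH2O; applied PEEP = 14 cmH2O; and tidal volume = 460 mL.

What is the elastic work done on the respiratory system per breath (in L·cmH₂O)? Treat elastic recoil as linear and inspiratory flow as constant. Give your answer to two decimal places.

Elastic work ≈ ½ × (Pplat − PEEP) × Vt = 0.5 × (28.0 − 14) × 0.460 L = 0.5 × 14.0 × 0.460 = 3.22 L·cmH2O.

3.22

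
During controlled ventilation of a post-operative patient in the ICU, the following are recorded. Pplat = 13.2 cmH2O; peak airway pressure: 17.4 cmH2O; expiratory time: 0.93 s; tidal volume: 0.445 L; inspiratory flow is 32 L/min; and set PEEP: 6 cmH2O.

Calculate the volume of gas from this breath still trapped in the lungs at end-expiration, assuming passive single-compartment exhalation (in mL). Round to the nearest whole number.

66

Flow: 32 L/min ÷ 60 = 0.5333 L/s.
R = (PIP − Pplat)/V̇ = (17.4 − 13.2) / 0.5333 = 4.2/0.5333 = 7.875 cmH2O·s/L.
C = Vt/(Pplat − PEEP) = 445.0 / (13.2 − 6) = 445.0/7.2 = 61.806 mL/cmH2O.
τ = R × C = 7.875 × 0.06181 L/cmH2O = 0.4868 s.
Fraction remaining = e^(−Te/τ) = e^(−0.93/0.4868) = 0.148.
Trapped volume = 445.0 × 0.148 = 65.86 mL.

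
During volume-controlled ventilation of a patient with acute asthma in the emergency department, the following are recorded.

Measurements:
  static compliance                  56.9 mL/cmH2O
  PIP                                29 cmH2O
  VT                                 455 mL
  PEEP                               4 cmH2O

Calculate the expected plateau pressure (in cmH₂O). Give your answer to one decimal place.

Pplat = PEEP + Vt / Cstat = 4 + 455 / 56.9 = 4 + 7.996 = 11.996 cmH2O.

12.0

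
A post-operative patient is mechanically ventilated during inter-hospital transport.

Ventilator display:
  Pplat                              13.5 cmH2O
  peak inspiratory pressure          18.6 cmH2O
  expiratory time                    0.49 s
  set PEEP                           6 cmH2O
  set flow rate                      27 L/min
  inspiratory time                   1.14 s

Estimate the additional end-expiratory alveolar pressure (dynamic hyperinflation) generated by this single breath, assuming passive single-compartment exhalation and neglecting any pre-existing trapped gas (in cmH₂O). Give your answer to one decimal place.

Flow: 27 L/min ÷ 60 = 0.45 L/s.
Vt = flow × Ti = 0.45 L/s × 1.14 s × 1000 mL/L = 513.0 mL.
R = (PIP − Pplat)/V̇ = (18.6 − 13.5) / 0.45 = 5.1/0.45 = 11.333 cmH2O·s/L.
C = Vt/(Pplat − PEEP) = 513.0 / (13.5 − 6) = 513.0/7.5 = 68.4 mL/cmH2O.
τ = R × C = 11.333 × 0.0684 L/cmH2O = 0.7752 s.
Fraction remaining = e^(−Te/τ) = e^(−0.49/0.7752) = 0.5315; trapped volume = 513.0 × 0.5315 = 272.66 mL.
Additional alveolar pressure from trapping ≈ V_trapped / C = 272.66 / 68.4 = 3.986 cmH2O.

4.0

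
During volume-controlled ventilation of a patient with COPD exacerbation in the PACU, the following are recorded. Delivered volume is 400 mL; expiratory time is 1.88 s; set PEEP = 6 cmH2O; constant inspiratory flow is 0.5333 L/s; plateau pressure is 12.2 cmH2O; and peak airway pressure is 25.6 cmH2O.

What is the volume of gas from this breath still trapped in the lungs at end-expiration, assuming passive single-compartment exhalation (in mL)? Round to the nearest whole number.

125

R = (PIP − Pplat)/V̇ = (25.6 − 12.2) / 0.5333 = 13.4/0.5333 = 25.127 cmH2O·s/L.
C = Vt/(Pplat − PEEP) = 400.0 / (12.2 − 6) = 400.0/6.2 = 64.516 mL/cmH2O.
τ = R × C = 25.127 × 0.06452 L/cmH2O = 1.621 s.
Fraction remaining = e^(−Te/τ) = e^(−1.88/1.621) = 0.3136.
Trapped volume = 400.0 × 0.3136 = 125.44 mL.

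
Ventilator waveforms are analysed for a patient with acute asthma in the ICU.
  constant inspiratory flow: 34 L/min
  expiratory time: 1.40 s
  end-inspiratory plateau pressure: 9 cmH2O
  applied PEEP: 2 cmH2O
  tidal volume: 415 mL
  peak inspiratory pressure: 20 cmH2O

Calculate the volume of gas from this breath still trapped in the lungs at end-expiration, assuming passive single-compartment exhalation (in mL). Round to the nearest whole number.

Flow: 34 L/min ÷ 60 = 0.5667 L/s.
R = (PIP − Pplat)/V̇ = (20 − 9) / 0.5667 = 11.0/0.5667 = 19.411 cmH2O·s/L.
C = Vt/(Pplat − PEEP) = 415.0 / (9 − 2) = 415.0/7.0 = 59.286 mL/cmH2O.
τ = R × C = 19.411 × 0.05929 L/cmH2O = 1.151 s.
Fraction remaining = e^(−Te/τ) = e^(−1.40/1.151) = 0.2963.
Trapped volume = 415.0 × 0.2963 = 122.96 mL.

123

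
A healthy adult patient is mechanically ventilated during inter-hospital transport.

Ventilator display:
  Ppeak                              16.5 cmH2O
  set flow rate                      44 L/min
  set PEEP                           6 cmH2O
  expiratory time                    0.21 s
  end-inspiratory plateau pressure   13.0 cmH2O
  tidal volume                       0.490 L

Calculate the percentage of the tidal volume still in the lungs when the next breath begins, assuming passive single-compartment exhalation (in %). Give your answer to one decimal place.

Flow: 44 L/min ÷ 60 = 0.7333 L/s.
R = (PIP − Pplat)/V̇ = (16.5 − 13.0) / 0.7333 = 3.5/0.7333 = 4.773 cmH2O·s/L.
C = Vt/(Pplat − PEEP) = 490.0 / (13.0 − 6) = 490.0/7.0 = 70.0 mL/cmH2O.
τ = R × C = 4.773 × 0.07 L/cmH2O = 0.3341 s.
Fraction remaining at end-expiration = e^(−Te/τ) = e^(−0.21/0.3341) = 0.5334 → 53.34%.

53.3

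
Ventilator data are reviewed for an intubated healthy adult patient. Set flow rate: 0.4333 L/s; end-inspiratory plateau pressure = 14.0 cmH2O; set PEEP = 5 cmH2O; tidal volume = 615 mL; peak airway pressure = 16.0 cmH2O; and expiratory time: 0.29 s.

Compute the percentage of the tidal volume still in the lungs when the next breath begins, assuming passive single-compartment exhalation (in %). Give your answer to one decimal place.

39.9

R = (PIP − Pplat)/V̇ = (16.0 − 14.0) / 0.4333 = 2.0/0.4333 = 4.616 cmH2O·s/L.
C = Vt/(Pplat − PEEP) = 615.0 / (14.0 − 5) = 615.0/9.0 = 68.333 mL/cmH2O.
τ = R × C = 4.616 × 0.06833 L/cmH2O = 0.3154 s.
Fraction remaining at end-expiration = e^(−Te/τ) = e^(−0.29/0.3154) = 0.3987 → 39.87%.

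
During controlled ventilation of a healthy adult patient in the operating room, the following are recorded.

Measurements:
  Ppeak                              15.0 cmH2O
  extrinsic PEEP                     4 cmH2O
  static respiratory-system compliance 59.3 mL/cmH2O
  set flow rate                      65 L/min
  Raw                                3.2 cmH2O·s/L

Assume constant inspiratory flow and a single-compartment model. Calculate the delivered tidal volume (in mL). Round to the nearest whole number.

Flow: 65 L/min ÷ 60 = 1.0833 L/s.
Equation of motion (constant flow): PIP = Vt/C + R·V̇ + PEEP.
Vt/C = PIP − R·V̇ − PEEP = 15.0 − 3.467 − 4 = 7.533 cmH2O.
Vt = C × 7.533 = 59.3 × 7.533 = 446.71 mL.

447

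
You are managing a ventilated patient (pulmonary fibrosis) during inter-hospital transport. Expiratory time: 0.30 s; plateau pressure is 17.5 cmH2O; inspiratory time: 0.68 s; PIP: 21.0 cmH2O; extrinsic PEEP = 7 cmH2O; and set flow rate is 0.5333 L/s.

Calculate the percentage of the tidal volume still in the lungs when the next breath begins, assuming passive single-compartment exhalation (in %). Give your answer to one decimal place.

26.6

Vt = flow × Ti = 0.5333 L/s × 0.68 s × 1000 mL/L = 362.64 mL.
R = (PIP − Pplat)/V̇ = (21.0 − 17.5) / 0.5333 = 3.5/0.5333 = 6.563 cmH2O·s/L.
C = Vt/(Pplat − PEEP) = 362.64 / (17.5 − 7) = 362.64/10.5 = 34.537 mL/cmH2O.
τ = R × C = 6.563 × 0.03454 L/cmH2O = 0.2267 s.
Fraction remaining at end-expiration = e^(−Te/τ) = e^(−0.30/0.2267) = 0.2662 → 26.62%.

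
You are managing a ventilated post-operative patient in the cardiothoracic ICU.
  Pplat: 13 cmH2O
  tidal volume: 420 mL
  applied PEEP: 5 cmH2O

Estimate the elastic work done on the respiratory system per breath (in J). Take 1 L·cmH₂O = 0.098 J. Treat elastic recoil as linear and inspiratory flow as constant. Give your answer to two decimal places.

0.16

Elastic work ≈ ½ × (Pplat − PEEP) × Vt = 0.5 × (13 − 5) × 0.420 L = 0.5 × 8.0 × 0.420 = 1.68 L·cmH2O.
× 0.098 J/(L·cmH2O) → 0.1646 J.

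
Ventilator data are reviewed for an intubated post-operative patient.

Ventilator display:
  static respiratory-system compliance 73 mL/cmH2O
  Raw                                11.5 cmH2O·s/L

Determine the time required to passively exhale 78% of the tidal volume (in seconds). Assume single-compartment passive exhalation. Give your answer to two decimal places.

τ = R × C = 11.5 × 73 mL/cmH2O = 11.5 × 0.073 L/cmH2O = 0.8395 s.
Exhaled fraction f = 1 − e^(−t/τ) → t = −τ·ln(1 − f) = −0.8395·ln(0.22) = 1.271 s.

1.27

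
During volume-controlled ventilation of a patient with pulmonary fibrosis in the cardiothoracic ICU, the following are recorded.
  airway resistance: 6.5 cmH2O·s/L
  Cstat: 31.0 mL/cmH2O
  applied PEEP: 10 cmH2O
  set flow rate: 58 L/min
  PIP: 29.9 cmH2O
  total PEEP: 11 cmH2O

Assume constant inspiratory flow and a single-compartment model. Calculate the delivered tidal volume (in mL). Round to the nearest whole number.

391

Flow: 58 L/min ÷ 60 = 0.9667 L/s.
Total PEEP = 11 cmH2O (set 10 + intrinsic 1); this is the baseline alveolar pressure.
Equation of motion (constant flow): PIP = Vt/C + R·V̇ + PEEP.
Vt/C = PIP − R·V̇ − PEEP = 29.9 − 6.284 − 11 = 12.616 cmH2O.
Vt = C × 12.616 = 31.0 × 12.616 = 391.1 mL.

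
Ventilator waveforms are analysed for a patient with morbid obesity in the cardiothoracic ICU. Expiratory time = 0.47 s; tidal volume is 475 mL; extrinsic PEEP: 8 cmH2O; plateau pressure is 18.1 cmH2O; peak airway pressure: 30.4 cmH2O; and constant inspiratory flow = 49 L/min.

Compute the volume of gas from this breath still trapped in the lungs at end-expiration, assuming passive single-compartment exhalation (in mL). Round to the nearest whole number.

245

Flow: 49 L/min ÷ 60 = 0.8167 L/s.
R = (PIP − Pplat)/V̇ = (30.4 − 18.1) / 0.8167 = 12.3/0.8167 = 15.061 cmH2O·s/L.
C = Vt/(Pplat − PEEP) = 475.0 / (18.1 − 8) = 475.0/10.1 = 47.03 mL/cmH2O.
τ = R × C = 15.061 × 0.04703 L/cmH2O = 0.7083 s.
Fraction remaining = e^(−Te/τ) = e^(−0.47/0.7083) = 0.515.
Trapped volume = 475.0 × 0.515 = 244.63 mL.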